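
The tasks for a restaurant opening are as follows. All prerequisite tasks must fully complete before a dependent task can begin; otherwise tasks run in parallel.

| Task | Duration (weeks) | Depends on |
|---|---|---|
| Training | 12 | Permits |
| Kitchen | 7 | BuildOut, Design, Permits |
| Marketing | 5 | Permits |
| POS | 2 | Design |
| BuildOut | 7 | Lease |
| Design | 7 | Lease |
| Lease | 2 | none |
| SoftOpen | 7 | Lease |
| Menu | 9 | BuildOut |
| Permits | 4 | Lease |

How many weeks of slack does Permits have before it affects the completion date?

Critical path: Lease→Permits→Training = 2+4+12 = 18, so the finish is 18 weeks.
The longest chain containing Permits totals 18 weeks.
So Permits can slip 6 − 6 = 0 weeks.

0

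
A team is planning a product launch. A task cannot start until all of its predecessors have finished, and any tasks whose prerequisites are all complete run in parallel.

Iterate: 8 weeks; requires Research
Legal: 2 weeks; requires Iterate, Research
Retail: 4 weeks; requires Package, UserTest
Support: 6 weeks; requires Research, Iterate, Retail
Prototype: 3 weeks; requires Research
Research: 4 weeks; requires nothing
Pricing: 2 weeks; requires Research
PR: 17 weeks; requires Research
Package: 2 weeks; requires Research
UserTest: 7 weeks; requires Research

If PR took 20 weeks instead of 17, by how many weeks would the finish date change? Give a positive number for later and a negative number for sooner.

3

Baseline: Research→PR = 4+17 = 21 → 21 weeks.
PR lies on that path, so at 20 weeks the path becomes 24 weeks.
That remains the longest chain; total 24 weeks.
Change in finish: 24 − 21 = +3 weeks.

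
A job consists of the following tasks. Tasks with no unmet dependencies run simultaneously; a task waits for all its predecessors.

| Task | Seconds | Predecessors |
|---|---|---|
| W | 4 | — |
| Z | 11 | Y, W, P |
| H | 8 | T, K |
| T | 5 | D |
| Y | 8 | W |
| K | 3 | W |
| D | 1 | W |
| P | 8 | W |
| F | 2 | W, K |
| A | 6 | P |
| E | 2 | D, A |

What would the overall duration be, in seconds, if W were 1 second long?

The binding path is W→Y→Z = 4+8+11 = 23; finish at 23 seconds.
W is on the critical path; changing it to 1 makes that path 20 seconds.
No other chain overtakes it, so the finish is 20 seconds.

20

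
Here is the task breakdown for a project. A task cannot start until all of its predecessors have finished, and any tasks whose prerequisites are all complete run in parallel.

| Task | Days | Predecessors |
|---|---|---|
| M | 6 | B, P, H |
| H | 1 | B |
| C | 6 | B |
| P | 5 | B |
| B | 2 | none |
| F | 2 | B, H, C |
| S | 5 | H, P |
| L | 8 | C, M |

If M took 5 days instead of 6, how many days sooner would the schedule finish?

1

As given, the longest chain is B→P→M→L = 2+5+6+8 = 21, so the finish is 21 days.
M is on the critical path; changing it to 5 makes that path 20 days.
No other chain overtakes it, so the finish is 20 days.
Change in finish: 20 − 21 = -1 days.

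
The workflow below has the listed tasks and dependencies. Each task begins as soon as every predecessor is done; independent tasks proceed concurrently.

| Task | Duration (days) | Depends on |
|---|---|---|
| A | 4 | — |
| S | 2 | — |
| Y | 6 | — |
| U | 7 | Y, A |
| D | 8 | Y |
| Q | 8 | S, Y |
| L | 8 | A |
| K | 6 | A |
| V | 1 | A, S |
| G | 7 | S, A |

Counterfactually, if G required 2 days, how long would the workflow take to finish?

14

Critical path before the change: Y→D = 6+8 = 14 giving 14 days.
The longest path through G is only 11 days, so G has float 3.
That remains the longest chain; total 14 days.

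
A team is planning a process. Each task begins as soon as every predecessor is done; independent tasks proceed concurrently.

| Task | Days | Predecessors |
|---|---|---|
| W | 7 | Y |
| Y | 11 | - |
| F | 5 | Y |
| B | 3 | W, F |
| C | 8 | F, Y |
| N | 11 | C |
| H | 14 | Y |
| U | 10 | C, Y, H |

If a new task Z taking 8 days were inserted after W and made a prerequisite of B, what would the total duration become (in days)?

35

Originally the plan takes 35 days.
With Z inserted, B now waits for max(W, F, Z).
New critical path: Y→F→C→N = 11+5+8+11 = 35 ⇒ 35 days.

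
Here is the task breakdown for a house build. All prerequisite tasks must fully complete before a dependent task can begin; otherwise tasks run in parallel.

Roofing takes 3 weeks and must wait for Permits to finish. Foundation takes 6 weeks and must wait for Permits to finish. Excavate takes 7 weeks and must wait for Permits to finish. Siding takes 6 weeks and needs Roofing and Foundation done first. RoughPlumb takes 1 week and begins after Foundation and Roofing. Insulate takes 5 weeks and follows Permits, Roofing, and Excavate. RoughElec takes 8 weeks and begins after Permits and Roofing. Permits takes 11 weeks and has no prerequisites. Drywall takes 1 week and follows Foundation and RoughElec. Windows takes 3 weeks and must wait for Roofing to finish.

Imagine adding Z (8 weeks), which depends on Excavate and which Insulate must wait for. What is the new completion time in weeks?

Originally the job takes 23 weeks.
With Z inserted, Insulate now waits for max(Permits, Roofing, Excavate, Z).
New critical path: Permits→Excavate→Z→Insulate = 11+7+8+5 = 31 ⇒ 31 weeks.

31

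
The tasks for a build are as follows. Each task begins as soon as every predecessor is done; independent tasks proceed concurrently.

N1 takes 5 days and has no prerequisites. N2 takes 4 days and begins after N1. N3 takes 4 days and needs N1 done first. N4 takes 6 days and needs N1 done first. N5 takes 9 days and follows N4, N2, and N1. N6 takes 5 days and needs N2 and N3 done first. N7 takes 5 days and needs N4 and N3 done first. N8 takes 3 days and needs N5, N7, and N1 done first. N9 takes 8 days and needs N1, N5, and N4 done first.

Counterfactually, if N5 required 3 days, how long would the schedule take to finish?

Critical path before the change: N1→N4→N5→N9 = 5+6+9+8 = 28 giving 28 days.
N5 is on the critical path; changing it to 3 makes that path 22 days.
The critical path is still N1→N4→N5→N9; finish is now 22 days.

22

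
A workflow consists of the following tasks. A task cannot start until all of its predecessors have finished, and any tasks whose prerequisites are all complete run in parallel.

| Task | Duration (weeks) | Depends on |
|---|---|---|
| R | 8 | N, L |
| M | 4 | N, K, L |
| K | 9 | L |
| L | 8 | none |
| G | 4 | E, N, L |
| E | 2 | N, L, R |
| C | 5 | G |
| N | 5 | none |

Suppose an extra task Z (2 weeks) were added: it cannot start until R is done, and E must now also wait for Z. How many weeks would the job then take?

Originally the job takes 27 weeks.
With Z inserted, E now waits for max(N, L, R, Z).
New critical path: L→R→Z→E→G→C = 8+8+2+2+4+5 = 29 ⇒ 29 weeks.

29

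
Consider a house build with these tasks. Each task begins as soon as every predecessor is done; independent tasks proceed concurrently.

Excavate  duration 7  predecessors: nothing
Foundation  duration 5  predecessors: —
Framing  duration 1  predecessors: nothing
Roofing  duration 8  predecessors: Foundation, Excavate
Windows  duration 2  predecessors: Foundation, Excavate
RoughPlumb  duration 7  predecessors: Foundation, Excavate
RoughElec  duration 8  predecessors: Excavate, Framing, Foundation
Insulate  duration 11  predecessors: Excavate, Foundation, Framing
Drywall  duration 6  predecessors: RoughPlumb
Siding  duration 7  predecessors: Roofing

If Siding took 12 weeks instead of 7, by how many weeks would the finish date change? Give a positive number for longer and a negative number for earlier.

5

The binding path is Excavate→Roofing→Siding = 7+8+7 = 22; finish at 22 weeks.
Siding lies on that path, so at 12 weeks the path becomes 27 weeks.
No other chain overtakes it, so the finish is 27 weeks.
Change in finish: 27 − 22 = +5 weeks.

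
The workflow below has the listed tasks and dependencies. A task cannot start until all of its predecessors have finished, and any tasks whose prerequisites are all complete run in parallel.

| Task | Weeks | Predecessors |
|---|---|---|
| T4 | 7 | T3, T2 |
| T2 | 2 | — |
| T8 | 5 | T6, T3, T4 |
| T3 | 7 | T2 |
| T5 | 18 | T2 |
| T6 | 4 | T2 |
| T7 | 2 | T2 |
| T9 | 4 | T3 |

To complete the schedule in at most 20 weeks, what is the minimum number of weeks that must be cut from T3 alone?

Current finish: 21 weeks; target: 20.
T3 is on every critical path, so each week cut from T3 cuts the finish by one (this holds down to a finish of 20).
Need 21 − 20 = 1 week off T3 → T3 becomes 6 weeks, finish becomes 20.

1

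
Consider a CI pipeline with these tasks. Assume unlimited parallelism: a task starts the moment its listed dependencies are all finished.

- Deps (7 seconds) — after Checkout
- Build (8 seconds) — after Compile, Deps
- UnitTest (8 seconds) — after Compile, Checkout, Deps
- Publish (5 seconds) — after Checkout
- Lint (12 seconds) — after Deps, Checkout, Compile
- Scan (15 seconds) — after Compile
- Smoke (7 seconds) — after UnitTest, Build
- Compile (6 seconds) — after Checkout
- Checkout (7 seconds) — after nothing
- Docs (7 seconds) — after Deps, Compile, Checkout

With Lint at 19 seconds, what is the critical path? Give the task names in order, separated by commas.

Baseline: Checkout→Deps→UnitTest→Smoke = 7+7+8+7 = 29 → 29 seconds.
Lint is off the critical path — its longest chain is 26 seconds, giving 3 of slack.
The binding chain switches to Checkout→Deps→Lint = 7+7+19 = 33; finish 33 seconds.

Checkout, Deps, Lint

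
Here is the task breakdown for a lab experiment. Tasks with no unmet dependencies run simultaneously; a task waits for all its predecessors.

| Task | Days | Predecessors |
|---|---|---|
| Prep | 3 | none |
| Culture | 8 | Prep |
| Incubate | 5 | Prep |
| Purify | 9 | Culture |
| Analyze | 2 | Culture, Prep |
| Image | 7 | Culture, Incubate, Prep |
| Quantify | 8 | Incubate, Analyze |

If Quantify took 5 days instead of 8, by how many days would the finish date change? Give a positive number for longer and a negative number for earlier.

-1

The binding path is Prep→Culture→Analyze→Quantify = 3+8+2+8 = 21; finish at 21 days.
Quantify lies on that path, so at 5 days the path becomes 18 days.
New critical path: Prep→Culture→Purify = 3+8+9 = 20 ⇒ 20 days.
Change in finish: 20 − 21 = -1 days.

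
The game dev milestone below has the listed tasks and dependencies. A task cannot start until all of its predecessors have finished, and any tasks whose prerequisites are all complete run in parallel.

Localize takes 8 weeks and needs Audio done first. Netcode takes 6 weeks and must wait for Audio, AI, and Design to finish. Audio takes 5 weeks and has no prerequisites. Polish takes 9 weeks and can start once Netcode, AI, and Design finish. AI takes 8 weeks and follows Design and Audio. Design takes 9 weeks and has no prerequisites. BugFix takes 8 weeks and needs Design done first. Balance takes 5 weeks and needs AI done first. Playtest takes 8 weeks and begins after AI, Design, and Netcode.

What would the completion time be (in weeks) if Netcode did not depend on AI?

26

Before: longest chain Design→AI→Netcode→Polish = 9+8+6+9 = 32, finish 32.
Without AI→Netcode, Netcode's earliest start moves from 17 to 9.
New critical path: Design→AI→Polish = 9+8+9 = 26 ⇒ 26 weeks.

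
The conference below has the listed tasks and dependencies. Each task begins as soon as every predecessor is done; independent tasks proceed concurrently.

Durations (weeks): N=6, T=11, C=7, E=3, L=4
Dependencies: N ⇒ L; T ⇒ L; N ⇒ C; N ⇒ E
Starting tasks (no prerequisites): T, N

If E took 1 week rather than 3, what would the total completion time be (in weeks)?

15

Critical path before the change: T→L = 11+4 = 15 giving 15 weeks.
The longest path through E is only 9 weeks, so E has float 6.
No other chain overtakes it, so the finish is 15 weeks.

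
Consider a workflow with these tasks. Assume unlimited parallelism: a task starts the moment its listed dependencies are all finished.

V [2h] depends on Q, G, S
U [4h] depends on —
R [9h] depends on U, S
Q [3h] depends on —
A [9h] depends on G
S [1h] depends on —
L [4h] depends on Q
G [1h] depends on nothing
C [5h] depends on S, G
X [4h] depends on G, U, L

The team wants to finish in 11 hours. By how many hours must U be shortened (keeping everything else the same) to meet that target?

Current finish: 13 hours; target: 11.
U is on every critical path, so each hour cut from U cuts the finish by one (this holds down to a finish of 11).
Need 13 − 11 = 2 hours off U → U becomes 2 hours, finish becomes 11.

2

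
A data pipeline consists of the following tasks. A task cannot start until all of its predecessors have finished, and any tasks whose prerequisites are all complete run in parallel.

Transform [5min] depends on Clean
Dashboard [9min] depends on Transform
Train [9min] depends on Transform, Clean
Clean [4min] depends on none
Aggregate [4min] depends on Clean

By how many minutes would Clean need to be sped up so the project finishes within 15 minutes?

Current finish: 18 minutes; target: 15.
Clean is on every critical path, so each minute cut from Clean cuts the finish by one (this holds down to a finish of 15).
Need 18 − 15 = 3 minutes off Clean → Clean becomes 1 minute, finish becomes 15.

3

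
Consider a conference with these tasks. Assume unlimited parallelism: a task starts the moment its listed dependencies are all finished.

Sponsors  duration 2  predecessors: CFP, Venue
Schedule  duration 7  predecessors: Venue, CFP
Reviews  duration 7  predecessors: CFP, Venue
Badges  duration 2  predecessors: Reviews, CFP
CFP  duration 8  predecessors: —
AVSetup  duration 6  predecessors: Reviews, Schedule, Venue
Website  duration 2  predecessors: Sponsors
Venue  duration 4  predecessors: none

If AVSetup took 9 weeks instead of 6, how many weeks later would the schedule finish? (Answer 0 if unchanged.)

Baseline: CFP→Reviews→AVSetup = 8+7+6 = 21 → 21 weeks.
AVSetup is on the critical path; changing it to 9 makes that path 24 weeks.
That remains the longest chain; total 24 weeks.
Change in finish: 24 − 21 = +3 weeks.

3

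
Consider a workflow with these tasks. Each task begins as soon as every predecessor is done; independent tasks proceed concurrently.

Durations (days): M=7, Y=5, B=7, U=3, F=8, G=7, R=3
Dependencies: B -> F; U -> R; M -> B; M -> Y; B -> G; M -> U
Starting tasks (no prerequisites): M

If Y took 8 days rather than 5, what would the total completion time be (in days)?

The binding path is M→B→F = 7+7+8 = 22; finish at 22 days.
The longest path through Y is only 12 days, so Y has float 10.
No other chain overtakes it, so the finish is 22 days.

22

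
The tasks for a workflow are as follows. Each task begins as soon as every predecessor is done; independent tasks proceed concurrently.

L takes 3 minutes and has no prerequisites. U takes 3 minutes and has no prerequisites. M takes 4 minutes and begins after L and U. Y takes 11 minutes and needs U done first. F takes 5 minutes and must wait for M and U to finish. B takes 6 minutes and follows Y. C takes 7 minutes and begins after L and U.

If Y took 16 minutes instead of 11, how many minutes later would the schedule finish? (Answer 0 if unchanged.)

The binding path is U→Y→B = 3+11+6 = 20; finish at 20 minutes.
Y lies on that path, so at 16 minutes the path becomes 25 minutes.
No other chain overtakes it, so the finish is 25 minutes.
Change in finish: 25 − 20 = +5 minutes.

5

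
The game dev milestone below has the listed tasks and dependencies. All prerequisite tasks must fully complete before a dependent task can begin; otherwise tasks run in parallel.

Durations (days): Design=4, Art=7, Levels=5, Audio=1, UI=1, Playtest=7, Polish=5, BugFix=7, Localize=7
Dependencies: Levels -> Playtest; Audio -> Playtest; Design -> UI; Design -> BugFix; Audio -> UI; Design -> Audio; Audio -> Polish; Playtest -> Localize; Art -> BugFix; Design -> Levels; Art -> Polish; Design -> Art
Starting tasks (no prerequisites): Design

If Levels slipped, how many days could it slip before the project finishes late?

0

The longest chain is Design→Levels→Playtest→Localize = 4+5+7+7 = 23; overall finish 23 days.
The longest chain containing Levels totals 23 days.
Slack of Levels = 4 − 4 = 0 days.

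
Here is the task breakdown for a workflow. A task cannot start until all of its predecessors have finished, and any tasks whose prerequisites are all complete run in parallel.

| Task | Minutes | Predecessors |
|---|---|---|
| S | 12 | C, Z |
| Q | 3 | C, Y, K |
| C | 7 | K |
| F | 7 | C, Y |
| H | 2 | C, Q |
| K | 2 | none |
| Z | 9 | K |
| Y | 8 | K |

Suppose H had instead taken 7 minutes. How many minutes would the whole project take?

Baseline: K→Z→S = 2+9+12 = 23 → 23 minutes.
H is off the critical path — its longest chain is 15 minutes, giving 8 of slack.
That remains the longest chain; total 23 minutes.

23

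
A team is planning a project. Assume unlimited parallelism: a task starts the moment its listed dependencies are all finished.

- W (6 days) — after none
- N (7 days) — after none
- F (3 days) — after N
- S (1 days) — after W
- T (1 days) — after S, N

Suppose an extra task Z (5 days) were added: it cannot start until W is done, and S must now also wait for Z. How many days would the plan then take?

13

Originally the plan takes 10 days.
With Z inserted, S now waits for max(W, Z).
New critical path: W→Z→S→T = 6+5+1+1 = 13 ⇒ 13 days.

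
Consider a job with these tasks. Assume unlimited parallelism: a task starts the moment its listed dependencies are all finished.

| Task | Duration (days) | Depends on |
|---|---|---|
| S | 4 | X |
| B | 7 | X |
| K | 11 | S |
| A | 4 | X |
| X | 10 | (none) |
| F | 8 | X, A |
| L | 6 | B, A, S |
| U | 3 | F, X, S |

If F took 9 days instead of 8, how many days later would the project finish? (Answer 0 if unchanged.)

Actual critical path: X→A→F→U = 10+4+8+3 = 25 ⇒ 25 days.
F is on the critical path; changing it to 9 makes that path 26 days.
The critical path is still X→A→F→U; finish is now 26 days.
Change in finish: 26 − 25 = +1 days.

1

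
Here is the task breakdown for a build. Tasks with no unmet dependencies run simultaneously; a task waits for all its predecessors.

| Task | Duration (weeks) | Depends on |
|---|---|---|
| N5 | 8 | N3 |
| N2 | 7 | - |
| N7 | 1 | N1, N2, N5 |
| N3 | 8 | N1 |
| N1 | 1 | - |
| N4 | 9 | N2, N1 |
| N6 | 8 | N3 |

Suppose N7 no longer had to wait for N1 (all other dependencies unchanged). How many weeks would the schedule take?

18

Original critical path: N1→N3→N5→N7 = 1+8+8+1 = 18 ⇒ 18 weeks.
Dropping N1→N7 doesn't change N7's earliest start (17); another predecessor still binds.
The longest chain is now N1→N3→N5→N7 = 1+8+8+1 = 18, so the schedule takes 18 weeks.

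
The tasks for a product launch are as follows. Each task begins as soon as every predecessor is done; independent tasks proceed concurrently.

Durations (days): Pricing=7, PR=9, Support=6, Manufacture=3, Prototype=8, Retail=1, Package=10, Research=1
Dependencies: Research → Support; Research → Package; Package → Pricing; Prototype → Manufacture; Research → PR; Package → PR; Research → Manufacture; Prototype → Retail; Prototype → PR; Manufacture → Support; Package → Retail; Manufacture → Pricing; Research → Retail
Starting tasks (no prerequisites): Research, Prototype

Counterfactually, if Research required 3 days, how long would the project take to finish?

22

As given, the longest chain is Research→Package→PR = 1+10+9 = 20, so the finish is 20 days.
Research lies on that path, so at 3 days the path becomes 22 days.
The critical path is still Research→Package→PR; finish is now 22 days.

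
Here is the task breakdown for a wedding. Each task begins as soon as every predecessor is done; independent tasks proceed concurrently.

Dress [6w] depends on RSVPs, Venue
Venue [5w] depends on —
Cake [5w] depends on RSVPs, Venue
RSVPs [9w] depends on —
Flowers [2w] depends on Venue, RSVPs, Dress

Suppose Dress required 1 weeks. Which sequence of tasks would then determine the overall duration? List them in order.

RSVPs, Cake

Baseline: RSVPs→Dress→Flowers = 9+6+2 = 17 → 17 weeks.
Dress lies on that path, so at 1 week the path becomes 12 weeks.
The binding chain switches to RSVPs→Cake = 9+5 = 14; finish 14 weeks.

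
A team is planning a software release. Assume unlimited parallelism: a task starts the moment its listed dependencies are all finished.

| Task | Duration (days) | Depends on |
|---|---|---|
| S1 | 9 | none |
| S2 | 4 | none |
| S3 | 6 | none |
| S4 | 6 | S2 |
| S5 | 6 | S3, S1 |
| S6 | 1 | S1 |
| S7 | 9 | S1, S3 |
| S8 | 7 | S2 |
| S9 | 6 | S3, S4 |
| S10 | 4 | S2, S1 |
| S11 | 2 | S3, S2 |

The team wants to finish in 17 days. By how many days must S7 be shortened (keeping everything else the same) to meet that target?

1

Current finish: 18 days; target: 17.
S7 is on every critical path, so each day cut from S7 cuts the finish by one (this holds down to a finish of 16).
Need 18 − 17 = 1 day off S7 → S7 becomes 8 days, finish becomes 17.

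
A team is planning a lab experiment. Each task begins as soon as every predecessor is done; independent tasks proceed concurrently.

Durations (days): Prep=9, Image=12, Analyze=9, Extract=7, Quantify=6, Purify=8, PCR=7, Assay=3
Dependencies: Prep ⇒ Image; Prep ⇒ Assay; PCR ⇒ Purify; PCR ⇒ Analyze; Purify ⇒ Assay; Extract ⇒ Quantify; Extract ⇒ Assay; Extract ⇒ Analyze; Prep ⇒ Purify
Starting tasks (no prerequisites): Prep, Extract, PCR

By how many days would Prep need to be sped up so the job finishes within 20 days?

1

Current finish: 21 days; target: 20.
Prep is on every critical path, so each day cut from Prep cuts the finish by one (this holds down to a finish of 18).
Need 21 − 20 = 1 day off Prep → Prep becomes 8 days, finish becomes 20.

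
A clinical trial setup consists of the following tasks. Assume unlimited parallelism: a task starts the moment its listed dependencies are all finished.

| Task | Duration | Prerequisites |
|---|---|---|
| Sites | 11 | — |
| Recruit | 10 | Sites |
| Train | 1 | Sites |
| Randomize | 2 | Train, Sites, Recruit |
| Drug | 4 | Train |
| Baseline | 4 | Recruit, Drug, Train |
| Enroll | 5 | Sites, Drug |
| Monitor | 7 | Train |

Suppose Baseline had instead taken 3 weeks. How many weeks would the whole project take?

24

The binding path is Sites→Recruit→Baseline = 11+10+4 = 25; finish at 25 weeks.
Baseline lies on that path, so at 3 weeks the path becomes 24 weeks.
The critical path is still Sites→Recruit→Baseline; finish is now 24 weeks.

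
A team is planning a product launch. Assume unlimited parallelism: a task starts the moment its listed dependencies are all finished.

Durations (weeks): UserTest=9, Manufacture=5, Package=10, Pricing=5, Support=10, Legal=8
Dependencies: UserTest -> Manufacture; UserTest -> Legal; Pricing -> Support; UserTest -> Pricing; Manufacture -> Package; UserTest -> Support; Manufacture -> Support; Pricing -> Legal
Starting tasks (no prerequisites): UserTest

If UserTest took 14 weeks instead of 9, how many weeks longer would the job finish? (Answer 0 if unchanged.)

Baseline: UserTest→Manufacture→Package = 9+5+10 = 24 → 24 weeks.
Since UserTest is critical, the +5 change carries straight to that chain (now 29 weeks).
No other chain overtakes it, so the finish is 29 weeks.
Change in finish: 29 − 24 = +5 weeks.

5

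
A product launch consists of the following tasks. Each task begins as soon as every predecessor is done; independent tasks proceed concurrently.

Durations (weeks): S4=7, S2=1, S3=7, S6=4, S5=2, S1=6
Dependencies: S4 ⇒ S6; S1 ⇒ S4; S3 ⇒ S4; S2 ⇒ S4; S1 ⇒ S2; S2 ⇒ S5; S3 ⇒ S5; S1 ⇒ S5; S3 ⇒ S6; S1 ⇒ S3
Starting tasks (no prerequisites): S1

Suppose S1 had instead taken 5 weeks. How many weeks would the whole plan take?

23

The binding path is S1→S3→S4→S6 = 6+7+7+4 = 24; finish at 24 weeks.
S1 lies on that path, so at 5 weeks the path becomes 23 weeks.
The critical path is still S1→S3→S4→S6; finish is now 23 weeks.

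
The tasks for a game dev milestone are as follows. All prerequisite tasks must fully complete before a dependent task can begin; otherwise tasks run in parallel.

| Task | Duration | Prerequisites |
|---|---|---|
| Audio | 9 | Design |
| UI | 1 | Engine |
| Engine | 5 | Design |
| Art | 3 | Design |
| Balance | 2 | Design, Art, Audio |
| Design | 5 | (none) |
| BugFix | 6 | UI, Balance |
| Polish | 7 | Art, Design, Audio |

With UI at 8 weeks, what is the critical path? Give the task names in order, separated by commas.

Design, Engine, UI, BugFix

The binding path is Design→Audio→Balance→BugFix = 5+9+2+6 = 22; finish at 22 weeks.
The longest path through UI is only 17 weeks, so UI has float 5.
New critical path: Design→Engine→UI→BugFix = 5+5+8+6 = 24 ⇒ 24 weeks.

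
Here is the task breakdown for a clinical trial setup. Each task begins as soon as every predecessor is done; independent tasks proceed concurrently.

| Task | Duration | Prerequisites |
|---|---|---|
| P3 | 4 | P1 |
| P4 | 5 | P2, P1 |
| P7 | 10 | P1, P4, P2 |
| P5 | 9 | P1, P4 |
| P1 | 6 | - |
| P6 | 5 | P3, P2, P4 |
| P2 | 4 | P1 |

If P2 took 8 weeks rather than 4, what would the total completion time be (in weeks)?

As given, the longest chain is P1→P2→P4→P7 = 6+4+5+10 = 25, so the finish is 25 weeks.
Since P2 is critical, the +4 change carries straight to that chain (now 29 weeks).
No other chain overtakes it, so the finish is 29 weeks.

29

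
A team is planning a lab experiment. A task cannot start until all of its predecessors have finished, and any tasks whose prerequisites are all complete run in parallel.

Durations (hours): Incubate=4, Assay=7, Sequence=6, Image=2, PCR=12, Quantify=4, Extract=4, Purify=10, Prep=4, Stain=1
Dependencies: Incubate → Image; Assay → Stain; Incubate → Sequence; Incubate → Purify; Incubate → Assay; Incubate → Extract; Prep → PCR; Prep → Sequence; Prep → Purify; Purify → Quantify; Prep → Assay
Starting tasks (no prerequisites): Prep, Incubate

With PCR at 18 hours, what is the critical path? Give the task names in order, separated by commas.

Prep, PCR

Actual critical path: Prep→Purify→Quantify = 4+10+4 = 18 ⇒ 18 hours.
PCR has 2 hours of float (longest path through it is 16).
Now Prep→PCR = 4+18 = 22 is longest, so the finish becomes 22 hours.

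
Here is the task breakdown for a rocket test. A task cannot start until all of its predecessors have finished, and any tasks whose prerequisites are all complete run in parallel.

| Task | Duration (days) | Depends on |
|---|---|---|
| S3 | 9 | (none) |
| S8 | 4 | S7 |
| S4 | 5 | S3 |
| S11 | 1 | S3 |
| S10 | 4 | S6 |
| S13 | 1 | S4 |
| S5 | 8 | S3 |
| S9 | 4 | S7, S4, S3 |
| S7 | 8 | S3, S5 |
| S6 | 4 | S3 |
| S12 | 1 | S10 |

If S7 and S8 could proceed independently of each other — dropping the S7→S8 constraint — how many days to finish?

29

Before: longest chain S3→S5→S7→S8 = 9+8+8+4 = 29, finish 29.
Without S7→S8, S8's earliest start moves from 25 to 0.
The longest chain is now S3→S5→S7→S9 = 9+8+8+4 = 29, so the schedule takes 29 days.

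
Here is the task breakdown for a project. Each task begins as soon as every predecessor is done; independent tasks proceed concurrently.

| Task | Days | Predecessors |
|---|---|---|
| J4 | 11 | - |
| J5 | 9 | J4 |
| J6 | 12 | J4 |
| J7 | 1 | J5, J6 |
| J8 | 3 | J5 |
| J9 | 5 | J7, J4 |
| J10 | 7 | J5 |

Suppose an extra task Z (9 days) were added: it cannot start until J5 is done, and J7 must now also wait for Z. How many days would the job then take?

35

Originally the job takes 29 days.
With Z inserted, J7 now waits for max(J5, J6, Z).
New critical path: J4→J5→Z→J7→J9 = 11+9+9+1+5 = 35 ⇒ 35 days.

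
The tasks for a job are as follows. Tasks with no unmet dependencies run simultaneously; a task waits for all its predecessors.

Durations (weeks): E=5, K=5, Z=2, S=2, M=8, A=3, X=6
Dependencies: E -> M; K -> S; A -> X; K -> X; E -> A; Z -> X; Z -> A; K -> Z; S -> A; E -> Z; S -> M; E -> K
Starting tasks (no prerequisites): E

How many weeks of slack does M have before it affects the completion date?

1

E→K→Z→A→X = 5+5+2+3+6 = 21 sets the makespan at 21 weeks.
Longest path through M: 20 weeks (earliest finish 20, latest finish 21).
Slack of M = 13 − 12 = 1 week.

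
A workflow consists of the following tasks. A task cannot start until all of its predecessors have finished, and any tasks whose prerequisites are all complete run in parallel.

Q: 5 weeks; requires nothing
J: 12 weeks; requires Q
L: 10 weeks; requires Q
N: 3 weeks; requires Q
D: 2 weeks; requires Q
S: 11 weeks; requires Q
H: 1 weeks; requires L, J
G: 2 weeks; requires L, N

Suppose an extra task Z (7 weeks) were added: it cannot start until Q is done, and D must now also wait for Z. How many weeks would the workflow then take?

Originally the workflow takes 18 weeks.
With Z inserted, D now waits for max(Q, Z).
New critical path: Q→J→H = 5+12+1 = 18 ⇒ 18 weeks.

18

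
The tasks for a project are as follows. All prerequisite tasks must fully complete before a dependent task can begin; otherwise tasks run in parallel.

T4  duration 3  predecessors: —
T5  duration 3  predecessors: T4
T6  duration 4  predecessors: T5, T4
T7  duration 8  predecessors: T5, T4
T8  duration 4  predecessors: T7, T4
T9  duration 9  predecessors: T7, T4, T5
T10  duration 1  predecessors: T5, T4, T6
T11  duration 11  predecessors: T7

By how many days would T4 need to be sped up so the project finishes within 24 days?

1

Current finish: 25 days; target: 24.
T4 is on every critical path, so each day cut from T4 cuts the finish by one (this holds down to a finish of 23).
Need 25 − 24 = 1 day off T4 → T4 becomes 2 days, finish becomes 24.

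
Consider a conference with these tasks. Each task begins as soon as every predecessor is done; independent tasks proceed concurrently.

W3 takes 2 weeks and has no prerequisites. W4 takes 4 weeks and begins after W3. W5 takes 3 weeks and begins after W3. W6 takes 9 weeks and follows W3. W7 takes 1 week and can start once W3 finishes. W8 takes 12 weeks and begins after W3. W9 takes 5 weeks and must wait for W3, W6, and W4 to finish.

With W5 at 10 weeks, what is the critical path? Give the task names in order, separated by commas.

As given, the longest chain is W3→W6→W9 = 2+9+5 = 16, so the finish is 16 weeks.
The longest path through W5 is only 5 weeks, so W5 has float 11.
No other chain overtakes it, so the finish is 16 weeks.

W3, W6, W9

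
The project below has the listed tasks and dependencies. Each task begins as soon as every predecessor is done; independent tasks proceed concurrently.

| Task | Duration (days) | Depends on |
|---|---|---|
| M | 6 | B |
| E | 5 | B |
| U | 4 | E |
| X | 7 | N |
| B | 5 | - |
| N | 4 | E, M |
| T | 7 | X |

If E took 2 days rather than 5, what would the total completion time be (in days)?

29

Baseline: B→M→N→X→T = 5+6+4+7+7 = 29 → 29 days.
E is off the critical path — its longest chain is 28 days, giving 1 of slack.
No other chain overtakes it, so the finish is 29 days.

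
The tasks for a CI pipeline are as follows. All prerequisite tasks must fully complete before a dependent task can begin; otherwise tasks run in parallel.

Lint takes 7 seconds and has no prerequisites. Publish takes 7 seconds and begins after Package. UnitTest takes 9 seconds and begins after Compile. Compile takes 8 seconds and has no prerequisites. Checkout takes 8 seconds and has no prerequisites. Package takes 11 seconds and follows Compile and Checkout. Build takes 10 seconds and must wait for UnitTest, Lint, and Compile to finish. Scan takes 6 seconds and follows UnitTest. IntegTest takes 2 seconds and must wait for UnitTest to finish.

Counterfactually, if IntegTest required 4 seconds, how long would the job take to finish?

27

Critical path before the change: Compile→UnitTest→Build = 8+9+10 = 27 giving 27 seconds.
The longest path through IntegTest is only 19 seconds, so IntegTest has float 8.
No other chain overtakes it, so the finish is 27 seconds.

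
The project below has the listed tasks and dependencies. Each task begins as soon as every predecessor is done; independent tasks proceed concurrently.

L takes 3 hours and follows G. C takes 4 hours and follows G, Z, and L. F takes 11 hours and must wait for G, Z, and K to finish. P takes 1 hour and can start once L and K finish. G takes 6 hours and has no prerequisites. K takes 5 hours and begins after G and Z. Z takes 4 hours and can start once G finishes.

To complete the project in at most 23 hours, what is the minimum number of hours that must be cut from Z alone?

3

Current finish: 26 hours; target: 23.
Z is on every critical path, so each hour cut from Z cuts the finish by one (this holds down to a finish of 23).
Need 26 − 23 = 3 hours off Z → Z becomes 1 hour, finish becomes 23.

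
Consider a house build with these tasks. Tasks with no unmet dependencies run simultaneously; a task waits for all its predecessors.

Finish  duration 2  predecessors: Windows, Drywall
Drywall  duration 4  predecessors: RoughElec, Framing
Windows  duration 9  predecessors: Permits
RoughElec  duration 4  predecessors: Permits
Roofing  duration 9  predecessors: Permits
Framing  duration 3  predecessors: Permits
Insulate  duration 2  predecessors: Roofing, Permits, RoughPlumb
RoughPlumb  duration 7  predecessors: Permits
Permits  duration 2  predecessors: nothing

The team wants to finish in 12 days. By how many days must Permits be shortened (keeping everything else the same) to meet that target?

Current finish: 13 days; target: 12.
Permits is on every critical path, so each day cut from Permits cuts the finish by one (this holds down to a finish of 12).
Need 13 − 12 = 1 day off Permits → Permits becomes 1 day, finish becomes 12.

1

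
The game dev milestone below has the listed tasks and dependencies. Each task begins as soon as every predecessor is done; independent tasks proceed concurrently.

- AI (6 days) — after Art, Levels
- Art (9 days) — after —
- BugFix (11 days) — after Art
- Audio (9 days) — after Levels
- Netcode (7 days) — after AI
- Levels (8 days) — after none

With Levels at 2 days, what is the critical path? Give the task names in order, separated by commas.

Critical path before the change: Art→AI→Netcode = 9+6+7 = 22 giving 22 days.
The longest path through Levels is only 21 days, so Levels has float 1.
The critical path is still Art→AI→Netcode; finish is now 22 days.

Art, AI, Netcode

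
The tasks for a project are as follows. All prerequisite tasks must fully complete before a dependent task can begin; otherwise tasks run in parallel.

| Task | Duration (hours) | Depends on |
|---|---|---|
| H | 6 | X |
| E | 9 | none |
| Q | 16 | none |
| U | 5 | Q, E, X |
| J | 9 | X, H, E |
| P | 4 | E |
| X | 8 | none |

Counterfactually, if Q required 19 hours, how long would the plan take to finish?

24

Baseline: X→H→J = 8+6+9 = 23 → 23 hours.
Q is off the critical path — its longest chain is 21 hours, giving 2 of slack.
New critical path: Q→U = 19+5 = 24 ⇒ 24 hours.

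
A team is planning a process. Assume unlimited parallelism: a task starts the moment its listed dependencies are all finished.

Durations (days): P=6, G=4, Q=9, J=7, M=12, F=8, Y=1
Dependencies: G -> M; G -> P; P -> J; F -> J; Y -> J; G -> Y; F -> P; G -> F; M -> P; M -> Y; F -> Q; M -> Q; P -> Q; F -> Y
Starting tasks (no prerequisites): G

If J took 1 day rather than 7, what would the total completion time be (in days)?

31

Actual critical path: G→M→P→Q = 4+12+6+9 = 31 ⇒ 31 days.
J is off the critical path — its longest chain is 29 days, giving 2 of slack.
No other chain overtakes it, so the finish is 31 days.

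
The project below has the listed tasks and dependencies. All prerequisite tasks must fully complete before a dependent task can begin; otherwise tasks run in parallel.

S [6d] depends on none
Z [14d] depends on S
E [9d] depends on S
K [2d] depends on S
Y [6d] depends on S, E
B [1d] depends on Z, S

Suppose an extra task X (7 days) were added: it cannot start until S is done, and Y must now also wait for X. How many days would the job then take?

21

Originally the job takes 21 days.
With X inserted, Y now waits for max(S, E, X).
New critical path: S→Z→B = 6+14+1 = 21 ⇒ 21 days.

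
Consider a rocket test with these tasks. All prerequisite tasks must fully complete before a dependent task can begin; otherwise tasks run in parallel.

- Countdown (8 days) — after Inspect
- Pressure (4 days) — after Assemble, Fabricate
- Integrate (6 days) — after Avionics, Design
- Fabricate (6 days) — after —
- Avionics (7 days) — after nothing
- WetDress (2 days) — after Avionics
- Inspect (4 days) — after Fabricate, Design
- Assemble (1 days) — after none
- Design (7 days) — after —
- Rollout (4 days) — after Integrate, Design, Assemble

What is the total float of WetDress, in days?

10

Design→Inspect→Countdown = 7+4+8 = 19 sets the makespan at 19 days.
Longest path through WetDress: 9 days (earliest finish 9, latest finish 19).
So WetDress can slip 19 − 9 = 10 days.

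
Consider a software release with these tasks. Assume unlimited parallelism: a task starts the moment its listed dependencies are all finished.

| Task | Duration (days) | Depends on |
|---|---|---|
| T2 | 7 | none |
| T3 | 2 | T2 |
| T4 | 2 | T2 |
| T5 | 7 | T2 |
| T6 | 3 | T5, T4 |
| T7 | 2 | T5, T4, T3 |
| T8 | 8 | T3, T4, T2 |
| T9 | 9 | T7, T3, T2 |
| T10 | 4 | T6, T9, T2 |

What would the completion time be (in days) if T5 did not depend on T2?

Before: longest chain T2→T5→T7→T9→T10 = 7+7+2+9+4 = 29, finish 29.
Without T2→T5, T5's earliest start moves from 7 to 0.
New critical path: T2→T3→T7→T9→T10 = 7+2+2+9+4 = 24 ⇒ 24 days.

24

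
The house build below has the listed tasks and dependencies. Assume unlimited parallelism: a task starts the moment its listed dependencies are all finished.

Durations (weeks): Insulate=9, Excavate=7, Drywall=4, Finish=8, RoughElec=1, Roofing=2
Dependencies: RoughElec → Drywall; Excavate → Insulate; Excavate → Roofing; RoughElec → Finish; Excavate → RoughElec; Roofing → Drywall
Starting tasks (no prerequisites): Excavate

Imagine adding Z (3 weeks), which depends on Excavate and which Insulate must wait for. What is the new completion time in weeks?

Originally the plan takes 16 weeks.
With Z inserted, Insulate now waits for max(Excavate, Z).
New critical path: Excavate→Z→Insulate = 7+3+9 = 19 ⇒ 19 weeks.

19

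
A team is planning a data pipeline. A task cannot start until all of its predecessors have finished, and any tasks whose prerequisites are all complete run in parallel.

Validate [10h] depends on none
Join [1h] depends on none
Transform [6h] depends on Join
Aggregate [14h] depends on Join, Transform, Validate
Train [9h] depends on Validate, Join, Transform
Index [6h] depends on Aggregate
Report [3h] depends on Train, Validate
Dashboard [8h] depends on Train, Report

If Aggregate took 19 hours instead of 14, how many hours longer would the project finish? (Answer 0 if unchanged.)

5

Actual critical path: Validate→Aggregate→Index = 10+14+6 = 30 ⇒ 30 hours.
Aggregate is on the critical path; changing it to 19 makes that path 35 hours.
The critical path is still Validate→Aggregate→Index; finish is now 35 hours.
Change in finish: 35 − 30 = +5 hours.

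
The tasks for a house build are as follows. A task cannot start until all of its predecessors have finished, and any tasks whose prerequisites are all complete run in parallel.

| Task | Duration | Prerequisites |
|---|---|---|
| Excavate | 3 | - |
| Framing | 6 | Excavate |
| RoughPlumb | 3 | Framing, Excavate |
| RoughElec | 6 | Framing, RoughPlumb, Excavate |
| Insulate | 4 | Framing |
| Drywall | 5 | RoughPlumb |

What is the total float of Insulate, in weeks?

Critical path: Excavate→Framing→RoughPlumb→RoughElec = 3+6+3+6 = 18, so the finish is 18 weeks.
The longest chain containing Insulate totals 13 weeks.
Float = 18 − 13 = 5.

5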